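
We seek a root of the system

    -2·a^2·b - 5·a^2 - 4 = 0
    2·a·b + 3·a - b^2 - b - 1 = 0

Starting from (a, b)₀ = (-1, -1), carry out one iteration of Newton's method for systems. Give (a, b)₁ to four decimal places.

At (-1, -1): F = (-7.0000, -2.0000).
Jacobian J = [[-4·a·b - 10·a, -2·a^2], [2·b + 3, 2·a - 2·b - 1]].
At the point, J = [[6.0000, -2.0000], [1.0000, -1.0000]] (det J = -4.0000).
Solving J·Δ = −F gives Δ = (0.7500, -1.2500).
Then the next iterate is (a, b)₁ = (-0.2500, -2.2500).

(-0.2500, -2.2500)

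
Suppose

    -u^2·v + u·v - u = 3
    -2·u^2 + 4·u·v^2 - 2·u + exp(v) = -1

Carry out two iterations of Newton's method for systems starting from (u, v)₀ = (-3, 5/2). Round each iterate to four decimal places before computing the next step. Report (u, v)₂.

At (-3, 5/2): F = (-30.0000, -73.817506).
Jacobian J = [[-2·u·v + v - 1, -u^2 + u], [-4·u + 4·v^2 - 2, 8·u·v + exp(v)]].
At the point, J = [[16.5000, -12.0000], [35.0000, -47.817506]] (det J = -368.988850).
Solving J·Δ = −F gives Δ = (1.4871, -0.4553).
Then the next iterate is (u, v)₁ = (-1.5129, 2.0447).
Round to (-1.5129, 2.0447) and repeat: F = (-9.260572, -18.125610), J = [[7.231553, -3.801766], [20.774792, -17.020573]].
Δ = (2.0114, 1.3901), so (u, v)₂ = (0.4985, 3.4348).

(0.4985, 3.4348)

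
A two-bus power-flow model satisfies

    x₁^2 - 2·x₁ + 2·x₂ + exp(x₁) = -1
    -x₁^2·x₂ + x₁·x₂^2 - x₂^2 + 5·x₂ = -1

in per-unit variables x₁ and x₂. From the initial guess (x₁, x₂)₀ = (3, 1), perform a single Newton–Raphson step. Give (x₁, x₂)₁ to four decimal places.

(2.8000, -9.6342)

At (3, 1): F = (26.085537, -1.0000).
Jacobian J = [[2·x₁ + exp(x₁) - 2, 2], [-2·x₁·x₂ + x₂^2, -x₁^2 + 2·x₁·x₂ - 2·x₂ + 5]].
At the point, J = [[24.085537, 2.0000], [-5.0000, 0.0000]] (det J = 10.0000).
Solving J·Δ = −F gives Δ = (-0.2000, -10.6342).
Then the next iterate is (x₁, x₂)₁ = (2.8000, -9.6342).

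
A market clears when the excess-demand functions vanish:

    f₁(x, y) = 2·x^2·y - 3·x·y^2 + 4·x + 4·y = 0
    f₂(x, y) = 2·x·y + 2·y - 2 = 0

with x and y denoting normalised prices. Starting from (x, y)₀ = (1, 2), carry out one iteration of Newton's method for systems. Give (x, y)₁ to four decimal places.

(-1.1667, 2.6667)

At (1, 2): F = (4.0000, 6.0000).
Jacobian J = [[4·x·y - 3·y^2 + 4, 2·x^2 - 6·x·y + 4], [2·y, 2·x + 2]].
At the point, J = [[0.0000, -6.0000], [4.0000, 4.0000]] (det J = 24.0000).
Solving J·Δ = −F gives Δ = (-2.1667, 0.6667).
Then the next iterate is (x, y)₁ = (-1.1667, 2.6667).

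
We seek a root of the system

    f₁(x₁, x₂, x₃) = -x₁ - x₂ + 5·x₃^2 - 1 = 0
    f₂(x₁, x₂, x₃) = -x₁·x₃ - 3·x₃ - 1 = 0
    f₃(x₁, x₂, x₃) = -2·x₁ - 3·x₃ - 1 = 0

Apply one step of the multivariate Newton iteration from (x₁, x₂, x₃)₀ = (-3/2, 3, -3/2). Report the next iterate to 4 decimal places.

At (-3/2, 3, -3/2): F = (8.7500, 1.2500, 6.5000).
Jacobian J = [[-1, -1, 10·x₃], [-x₃, 0, -x₁ - 3], [-2, 0, -3]].
At the point, J = [[-1.0000, -1.0000, -15.0000], [1.5000, 0.0000, -1.5000], [-2.0000, 0.0000, -3.0000]] (det J = -7.5000).
Solving J·Δ = −F gives Δ = (0.8000, -16.5500, 1.6333).
Then the next iterate is (x₁, x₂, x₃)₁ = (-0.7000, -13.5500, 0.1333).

(-0.7000, -13.5500, 0.1333)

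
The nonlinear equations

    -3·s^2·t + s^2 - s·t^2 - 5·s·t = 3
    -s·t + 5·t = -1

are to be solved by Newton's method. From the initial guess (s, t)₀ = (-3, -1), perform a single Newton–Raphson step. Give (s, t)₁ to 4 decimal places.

At (-3, -1): F = (21.0000, -7.0000).
Jacobian J = [[-6·s·t + 2·s - t^2 - 5·t, -3·s^2 - 2·s·t - 5·s], [-t, -s + 5]].
At the point, J = [[-20.0000, -18.0000], [1.0000, 8.0000]] (det J = -142.0000).
Solving J·Δ = −F gives Δ = (0.2958, 0.8380).
Then the next iterate is (s, t)₁ = (-2.7042, -0.1620).

(-2.7042, -0.1620)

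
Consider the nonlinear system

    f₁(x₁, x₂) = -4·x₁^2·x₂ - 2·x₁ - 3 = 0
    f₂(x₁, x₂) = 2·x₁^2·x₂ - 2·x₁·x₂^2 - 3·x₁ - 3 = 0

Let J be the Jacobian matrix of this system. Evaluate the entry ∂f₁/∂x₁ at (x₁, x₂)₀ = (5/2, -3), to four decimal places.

58.0000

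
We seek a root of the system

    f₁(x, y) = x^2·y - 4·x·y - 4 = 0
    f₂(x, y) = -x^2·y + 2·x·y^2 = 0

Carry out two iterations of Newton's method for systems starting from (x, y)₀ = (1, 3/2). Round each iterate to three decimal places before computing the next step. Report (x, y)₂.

(-1.218, 1.410)

At (1, 3/2): F = (-8.500, 3.000).
Jacobian J = [[2·x·y - 4·y, x^2 - 4·x], [-2·x·y + 2·y^2, -x^2 + 4·x·y]].
At the point, J = [[-3.000, -3.000], [1.500, 5.000]] (det J = -10.500).
Solving J·Δ = −F gives Δ = (-3.190, 0.357).
Then the next iterate is (x, y)₁ = (-2.190, 1.857).
Round to (-2.190, 1.857) and repeat: F = (21.17368, -24.01056), J = [[-15.56166, 13.55610], [15.03056, -21.06342]].
Δ = (0.972, -0.447), so (x, y)₂ = (-1.218, 1.410).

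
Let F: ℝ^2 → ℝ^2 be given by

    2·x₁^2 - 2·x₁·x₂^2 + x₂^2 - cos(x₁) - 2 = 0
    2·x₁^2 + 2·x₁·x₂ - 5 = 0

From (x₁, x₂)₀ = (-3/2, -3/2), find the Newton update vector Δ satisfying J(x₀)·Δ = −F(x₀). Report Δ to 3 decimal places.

At (-3/2, -3/2): F = (11.42926, 4.000).
Jacobian J = [[4·x₁ - 2·x₂^2 + sin(x₁), -4·x₁·x₂ + 2·x₂], [4·x₁ + 2·x₂, 2·x₁]].
At the point, J = [[-11.49749, -12.000], [-9.000, -3.000]] (det J = -73.50752).
Solving J·Δ = −F gives Δ = (0.187, 0.774).

(0.187, 0.774)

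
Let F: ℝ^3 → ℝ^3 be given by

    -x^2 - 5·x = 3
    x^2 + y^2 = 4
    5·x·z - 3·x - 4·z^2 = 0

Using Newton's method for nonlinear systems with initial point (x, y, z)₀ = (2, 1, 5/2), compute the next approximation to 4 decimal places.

(0.1111, 4.2778, 0.1056)

At (2, 1, 5/2): F = (-17.0000, 1.0000, -6.0000).
Jacobian J = [[-2·x - 5, 0, 0], [2·x, 2·y, 0], [5·z - 3, 0, 5·x - 8·z]].
At the point, J = [[-9.0000, 0.0000, 0.0000], [4.0000, 2.0000, 0.0000], [9.5000, 0.0000, -10.0000]] (det J = 180.0000).
Solving J·Δ = −F gives Δ = (-1.8889, 3.2778, -2.3944).
Then the next iterate is (x, y, z)₁ = (0.1111, 4.2778, 0.1056).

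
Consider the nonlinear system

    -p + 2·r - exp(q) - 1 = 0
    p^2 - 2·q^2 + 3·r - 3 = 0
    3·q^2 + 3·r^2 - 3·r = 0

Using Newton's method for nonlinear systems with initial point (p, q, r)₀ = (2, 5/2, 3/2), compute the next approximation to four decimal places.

(1.5941, 1.4072, 0.7319)

At (2, 5/2, 3/2): F = (-12.182494, -7.0000, 21.0000).
Jacobian J = [[-1, -exp(q), 2], [2·p, -4·q, 3], [0, 6·q, 6·r - 3]].
At the point, J = [[-1.0000, -12.182494, 2.0000], [4.0000, -10.0000, 3.0000], [0.0000, 15.0000, 6.0000]] (det J = 517.379855).
Solving J·Δ = −F gives Δ = (-0.4059, -1.0928, -0.7681).
Then the next iterate is (p, q, r)₁ = (1.5941, 1.4072, 0.7319).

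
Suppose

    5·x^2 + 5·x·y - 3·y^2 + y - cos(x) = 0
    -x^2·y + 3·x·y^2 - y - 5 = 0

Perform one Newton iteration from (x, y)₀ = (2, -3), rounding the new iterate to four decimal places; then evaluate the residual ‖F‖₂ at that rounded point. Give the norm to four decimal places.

17.4600

At (2, -3): F = (-39.583853, 64.0000).
Jacobian J = [[10·x + 5·y + sin(x), 5·x - 6·y + 1], [-2·x·y + 3·y^2, -x^2 + 6·x·y - 1]].
At the point, J = [[5.909297, 29.0000], [39.0000, -41.0000]] (det J = -1373.281194).
Solving J·Δ = −F gives Δ = (-0.1697, 1.3995).
Then the next iterate is (x, y)₁ = (1.8303, -1.6005).
Re-evaluating at (1.8303, -1.6005): F = (-6.925685, 16.027663), so ‖F‖₂ = 17.4600.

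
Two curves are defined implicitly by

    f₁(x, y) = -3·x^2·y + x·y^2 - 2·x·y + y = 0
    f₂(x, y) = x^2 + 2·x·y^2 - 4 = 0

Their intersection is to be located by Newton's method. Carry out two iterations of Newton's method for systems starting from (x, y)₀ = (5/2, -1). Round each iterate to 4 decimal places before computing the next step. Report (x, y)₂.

(4.2309, 1.2771)

At (5/2, -1): F = (25.2500, 7.2500).
Jacobian J = [[-6·x·y + y^2 - 2·y, -3·x^2 + 2·x·y - 2·x + 1], [2·x + 2·y^2, 4·x·y]].
At the point, J = [[18.0000, -27.7500], [7.0000, -10.0000]] (det J = 14.2500).
Solving J·Δ = −F gives Δ = (3.6009, 3.2456).
Then the next iterate is (x, y)₁ = (6.1009, 2.2456).
Round to (6.1009, 2.2456) and repeat: F = (-245.139939, 94.751234), J = [[-81.649567, -95.464380], [22.287239, 54.800724]].
Δ = (-1.8700, -0.9685), so (x, y)₂ = (4.2309, 1.2771).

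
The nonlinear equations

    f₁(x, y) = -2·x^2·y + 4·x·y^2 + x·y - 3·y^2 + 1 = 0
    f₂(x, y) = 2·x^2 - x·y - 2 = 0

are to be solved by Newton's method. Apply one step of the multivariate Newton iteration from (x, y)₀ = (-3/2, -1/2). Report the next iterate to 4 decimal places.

(-1.2941, -0.9118)

At (-3/2, -1/2): F = (1.7500, 1.7500).
Jacobian J = [[-4·x·y + 4·y^2 + y, -2·x^2 + 8·x·y + x - 6·y], [4·x - y, -x]].
At the point, J = [[-2.5000, 3.0000], [-5.5000, 1.5000]] (det J = 12.7500).
Solving J·Δ = −F gives Δ = (0.2059, -0.4118).
Then the next iterate is (x, y)₁ = (-1.2941, -0.9118).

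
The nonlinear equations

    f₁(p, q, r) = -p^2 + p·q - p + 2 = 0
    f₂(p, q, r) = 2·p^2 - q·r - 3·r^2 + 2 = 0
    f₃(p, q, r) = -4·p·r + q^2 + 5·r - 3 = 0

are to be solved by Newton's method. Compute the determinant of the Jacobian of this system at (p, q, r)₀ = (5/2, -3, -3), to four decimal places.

-244.0000

J = [[-2·p + q - 1, p, 0], [4·p, -r, -q - 6·r], [-4·r, 2·q, -4·p + 5]].
At the point, J = [[-9.0000, 2.5000, 0.0000], [10.0000, 3.0000, 21.0000], [12.0000, -6.0000, -5.0000]].
det J = -244.0000.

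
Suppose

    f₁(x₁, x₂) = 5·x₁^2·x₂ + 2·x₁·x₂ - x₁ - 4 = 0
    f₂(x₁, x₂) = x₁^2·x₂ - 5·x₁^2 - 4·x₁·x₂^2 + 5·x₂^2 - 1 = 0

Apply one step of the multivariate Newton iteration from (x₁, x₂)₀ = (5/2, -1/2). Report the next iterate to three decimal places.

(1.292, -0.304)

At (5/2, -1/2): F = (-24.625, -36.625).
Jacobian J = [[10·x₁·x₂ + 2·x₂ - 1, 5·x₁^2 + 2·x₁], [2·x₁·x₂ - 10·x₁ - 4·x₂^2, x₁^2 - 8·x₁·x₂ + 10·x₂]].
At the point, J = [[-14.500, 36.250], [-28.500, 11.250]] (det J = 870.000).
Solving J·Δ = −F gives Δ = (-1.208, 0.196).
Then the next iterate is (x₁, x₂)₁ = (1.292, -0.304).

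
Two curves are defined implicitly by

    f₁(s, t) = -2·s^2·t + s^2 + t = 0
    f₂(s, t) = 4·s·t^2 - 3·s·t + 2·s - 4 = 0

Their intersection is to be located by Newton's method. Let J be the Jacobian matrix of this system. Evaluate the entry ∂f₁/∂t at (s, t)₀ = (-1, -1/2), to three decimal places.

-1.000

∂f₁/∂t = -2·s^2 + 1.
At (-1, -1/2) this is -1.000.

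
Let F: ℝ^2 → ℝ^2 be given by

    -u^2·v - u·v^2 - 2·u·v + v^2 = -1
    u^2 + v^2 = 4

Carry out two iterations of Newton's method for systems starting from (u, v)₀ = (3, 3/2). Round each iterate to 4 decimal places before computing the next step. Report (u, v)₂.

(2.1104, 0.1719)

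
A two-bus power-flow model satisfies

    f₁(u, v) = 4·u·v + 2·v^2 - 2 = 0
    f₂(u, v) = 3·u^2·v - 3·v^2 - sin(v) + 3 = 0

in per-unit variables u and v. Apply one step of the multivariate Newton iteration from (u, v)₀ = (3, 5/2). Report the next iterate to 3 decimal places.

At (3, 5/2): F = (40.500, 51.15153).
Jacobian J = [[4·v, 4·u + 4·v], [6·u·v, 3·u^2 - 6·v - cos(v)]].
At the point, J = [[10.000, 22.000], [45.000, 12.80114]] (det J = -861.98856).
Solving J·Δ = −F gives Δ = (-0.704, -1.521).
Then the next iterate is (u, v)₁ = (2.296, 0.979).

(2.296, 0.979)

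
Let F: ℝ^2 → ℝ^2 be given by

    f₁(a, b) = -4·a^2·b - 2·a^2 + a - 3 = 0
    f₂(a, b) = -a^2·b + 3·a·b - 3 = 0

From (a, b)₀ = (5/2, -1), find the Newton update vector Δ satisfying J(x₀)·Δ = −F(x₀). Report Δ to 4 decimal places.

(1.4314, 1.1098)

At (5/2, -1): F = (12.0000, -4.2500).
Jacobian J = [[-8·a·b - 4·a + 1, -4·a^2], [-2·a·b + 3·b, -a^2 + 3·a]].
At the point, J = [[11.0000, -25.0000], [2.0000, 1.2500]] (det J = 63.7500).
Solving J·Δ = −F gives Δ = (1.4314, 1.1098).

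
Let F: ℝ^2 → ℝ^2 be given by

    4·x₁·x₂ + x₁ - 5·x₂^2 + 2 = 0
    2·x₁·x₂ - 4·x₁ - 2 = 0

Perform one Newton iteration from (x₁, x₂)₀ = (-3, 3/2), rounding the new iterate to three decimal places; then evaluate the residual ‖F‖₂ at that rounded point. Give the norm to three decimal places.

5.066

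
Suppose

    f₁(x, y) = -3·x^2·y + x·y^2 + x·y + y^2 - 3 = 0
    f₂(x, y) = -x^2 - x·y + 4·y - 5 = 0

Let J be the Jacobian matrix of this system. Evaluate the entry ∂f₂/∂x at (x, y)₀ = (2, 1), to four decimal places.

∂f₂/∂x = -2·x - y.
At (2, 1) this is -5.0000.

-5.0000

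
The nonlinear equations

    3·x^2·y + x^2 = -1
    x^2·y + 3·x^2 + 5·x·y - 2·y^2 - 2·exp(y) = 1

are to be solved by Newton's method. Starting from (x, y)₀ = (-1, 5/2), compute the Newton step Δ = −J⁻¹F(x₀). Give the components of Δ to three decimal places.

At (-1, 5/2): F = (9.500, -44.86499).
Jacobian J = [[6·x·y + 2·x, 3·x^2], [2·x·y + 6·x + 5·y, x^2 + 5·x - 4·y - 2·exp(y)]].
At the point, J = [[-17.000, 3.000], [1.500, -38.36499]] (det J = 647.70479).
Solving J·Δ = −F gives Δ = (0.355, -1.156).

(0.355, -1.156)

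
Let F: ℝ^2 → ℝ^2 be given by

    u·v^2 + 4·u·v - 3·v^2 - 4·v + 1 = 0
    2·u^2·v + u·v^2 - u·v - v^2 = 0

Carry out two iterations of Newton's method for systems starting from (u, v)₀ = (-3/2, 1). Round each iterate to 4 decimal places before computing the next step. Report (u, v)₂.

(-0.6879, 0.2017)

At (-3/2, 1): F = (-13.5000, 3.5000).
Jacobian J = [[v^2 + 4·v, 2·u·v + 4·u - 6·v - 4], [4·u·v + v^2 - v, 2·u^2 + 2·u·v - u - 2·v]].
At the point, J = [[5.0000, -19.0000], [-6.0000, 1.0000]] (det J = -109.0000).
Solving J·Δ = −F gives Δ = (0.4862, -0.5826).
Then the next iterate is (u, v)₁ = (-1.0138, 0.4174).
Round to (-1.0138, 0.4174) and repeat: F = (-3.061536, 0.930310), J = [[1.843823, -11.405920], [-1.935818, 1.388261]].
Δ = (0.3259, -0.2157), so (u, v)₂ = (-0.6879, 0.2017).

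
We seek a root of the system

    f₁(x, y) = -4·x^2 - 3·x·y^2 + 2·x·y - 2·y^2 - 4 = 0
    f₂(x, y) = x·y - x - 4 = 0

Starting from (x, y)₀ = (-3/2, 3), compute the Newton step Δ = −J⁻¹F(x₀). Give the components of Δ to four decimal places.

(7.9286, 5.9048)

At (-3/2, 3): F = (0.5000, -7.0000).
Jacobian J = [[-8·x - 3·y^2 + 2·y, -6·x·y + 2·x - 4·y], [y - 1, x]].
At the point, J = [[-9.0000, 12.0000], [2.0000, -1.5000]] (det J = -10.5000).
Solving J·Δ = −F gives Δ = (7.9286, 5.9048).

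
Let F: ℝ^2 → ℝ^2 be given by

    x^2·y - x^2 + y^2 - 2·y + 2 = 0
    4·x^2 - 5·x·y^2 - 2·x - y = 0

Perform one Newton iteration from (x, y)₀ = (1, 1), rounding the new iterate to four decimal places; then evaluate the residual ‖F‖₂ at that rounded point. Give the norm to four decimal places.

At (1, 1): F = (1.0000, -4.0000).
Jacobian J = [[2·x·y - 2·x, x^2 + 2·y - 2], [8·x - 5·y^2 - 2, -10·x·y - 1]].
At the point, J = [[0.0000, 1.0000], [1.0000, -11.0000]] (det J = -1.0000).
Solving J·Δ = −F gives Δ = (-7.0000, -1.0000).
Then the next iterate is (x, y)₁ = (-6.0000, 0.0000).
Re-evaluating at (-6.0000, 0.0000): F = (-34.0000, 156.0000), so ‖F‖₂ = 159.6621.

159.6621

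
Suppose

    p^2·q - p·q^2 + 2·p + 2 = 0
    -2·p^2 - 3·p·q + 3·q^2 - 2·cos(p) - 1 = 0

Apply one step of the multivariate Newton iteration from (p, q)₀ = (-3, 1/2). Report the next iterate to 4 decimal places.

(-1.8646, 0.5141)

At (-3, 1/2): F = (1.2500, -11.770015).
Jacobian J = [[2·p·q - q^2 + 2, p^2 - 2·p·q], [-4·p - 3·q + 2·sin(p), -3·p + 6·q]].
At the point, J = [[-1.2500, 12.0000], [10.217760, 12.0000]] (det J = -137.613120).
Solving J·Δ = −F gives Δ = (1.1354, 0.0141).
Then the next iterate is (p, q)₁ = (-1.8646, 0.5141).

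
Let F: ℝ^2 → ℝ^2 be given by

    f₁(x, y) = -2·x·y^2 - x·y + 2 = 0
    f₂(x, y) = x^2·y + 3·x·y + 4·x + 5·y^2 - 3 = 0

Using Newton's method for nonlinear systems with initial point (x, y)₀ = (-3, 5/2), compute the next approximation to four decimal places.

(-0.5385, 2.1946)

At (-3, 5/2): F = (47.0000, 16.2500).
Jacobian J = [[-2·y^2 - y, -4·x·y - x], [2·x·y + 3·y + 4, x^2 + 3·x + 10·y]].
At the point, J = [[-15.0000, 33.0000], [-3.5000, 25.0000]] (det J = -259.5000).
Solving J·Δ = −F gives Δ = (2.4615, -0.3054).
Then the next iterate is (x, y)₁ = (-0.5385, 2.1946).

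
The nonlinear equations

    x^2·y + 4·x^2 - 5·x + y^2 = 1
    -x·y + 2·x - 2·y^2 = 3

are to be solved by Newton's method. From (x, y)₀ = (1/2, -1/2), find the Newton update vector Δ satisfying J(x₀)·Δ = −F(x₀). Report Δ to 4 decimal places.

(-14.0000, 24.8333)

At (1/2, -1/2): F = (-2.3750, -2.2500).
Jacobian J = [[2·x·y + 8·x - 5, x^2 + 2·y], [-y + 2, -x - 4·y]].
At the point, J = [[-1.5000, -0.7500], [2.5000, 1.5000]] (det J = -0.3750).
Solving J·Δ = −F gives Δ = (-14.0000, 24.8333).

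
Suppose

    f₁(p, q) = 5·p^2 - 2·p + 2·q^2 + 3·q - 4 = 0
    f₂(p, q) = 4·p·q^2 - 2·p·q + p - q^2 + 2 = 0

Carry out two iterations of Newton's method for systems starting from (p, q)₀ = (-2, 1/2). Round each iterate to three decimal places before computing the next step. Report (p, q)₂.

At (-2, 1/2): F = (22.000, -0.250).
Jacobian J = [[10·p - 2, 4·q + 3], [4·q^2 - 2·q + 1, 8·p·q - 2·p - 2·q]].
At the point, J = [[-22.000, 5.000], [1.000, -5.000]] (det J = 105.000).
Solving J·Δ = −F gives Δ = (1.036, 0.157).
Then the next iterate is (p, q)₁ = (-0.964, 0.657).
Round to (-0.964, 0.657) and repeat: F = (5.40878, 0.20661), J = [[-11.640, 5.628], [1.41260, -4.45278]].
Δ = (0.575, 0.229), so (p, q)₂ = (-0.389, 0.886).

(-0.389, 0.886)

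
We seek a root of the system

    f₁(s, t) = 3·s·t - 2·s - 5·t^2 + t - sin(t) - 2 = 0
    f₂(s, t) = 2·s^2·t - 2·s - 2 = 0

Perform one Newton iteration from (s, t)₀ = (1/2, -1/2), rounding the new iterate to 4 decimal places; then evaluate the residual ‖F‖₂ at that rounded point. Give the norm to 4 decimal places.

At (1/2, -1/2): F = (-5.020574, -3.2500).
Jacobian J = [[3·t - 2, 3·s - 10·t - cos(t) + 1], [4·s·t - 2, 2·s^2]].
At the point, J = [[-3.5000, 6.622417], [-3.0000, 0.5000]] (det J = 18.117252).
Solving J·Δ = −F gives Δ = (-1.0494, 0.2035).
Then the next iterate is (s, t)₁ = (-0.5494, -0.2965).
Re-evaluating at (-0.5494, -0.2965): F = (-0.856395, -1.080191), so ‖F‖₂ = 1.3785.

1.3785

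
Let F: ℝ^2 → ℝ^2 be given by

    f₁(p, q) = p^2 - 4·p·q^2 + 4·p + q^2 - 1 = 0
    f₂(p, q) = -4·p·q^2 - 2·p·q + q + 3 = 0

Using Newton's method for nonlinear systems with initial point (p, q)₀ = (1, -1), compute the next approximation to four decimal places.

(0.7308, -1.0769)

At (1, -1): F = (1.0000, 0.0000).
Jacobian J = [[2·p - 4·q^2 + 4, -8·p·q + 2·q], [-4·q^2 - 2·q, -8·p·q - 2·p + 1]].
At the point, J = [[2.0000, 6.0000], [-2.0000, 7.0000]] (det J = 26.0000).
Solving J·Δ = −F gives Δ = (-0.2692, -0.0769).
Then the next iterate is (p, q)₁ = (0.7308, -1.0769).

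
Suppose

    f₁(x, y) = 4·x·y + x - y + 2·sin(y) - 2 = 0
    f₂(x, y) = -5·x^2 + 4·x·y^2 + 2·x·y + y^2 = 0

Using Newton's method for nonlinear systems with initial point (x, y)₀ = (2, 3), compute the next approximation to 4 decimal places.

At (2, 3): F = (21.282240, 73.0000).
Jacobian J = [[4·y + 1, 4·x + 2·cos(y) - 1], [-10·x + 4·y^2 + 2·y, 8·x·y + 2·x + 2·y]].
At the point, J = [[13.0000, 5.020015], [22.0000, 58.0000]] (det J = 643.559670).
Solving J·Δ = −F gives Δ = (-1.3486, -0.7471).
Then the next iterate is (x, y)₁ = (0.6514, 2.2529).

(0.6514, 2.2529)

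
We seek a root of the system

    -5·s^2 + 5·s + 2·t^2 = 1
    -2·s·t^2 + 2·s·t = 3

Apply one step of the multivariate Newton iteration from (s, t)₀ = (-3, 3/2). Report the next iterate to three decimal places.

At (-3, 3/2): F = (-56.500, 1.500).
Jacobian J = [[-10·s + 5, 4·t], [-2·t^2 + 2·t, -4·s·t + 2·s]].
At the point, J = [[35.000, 6.000], [-1.500, 12.000]] (det J = 429.000).
Solving J·Δ = −F gives Δ = (1.601, 0.075).
Then the next iterate is (s, t)₁ = (-1.399, 1.575).

(-1.399, 1.575)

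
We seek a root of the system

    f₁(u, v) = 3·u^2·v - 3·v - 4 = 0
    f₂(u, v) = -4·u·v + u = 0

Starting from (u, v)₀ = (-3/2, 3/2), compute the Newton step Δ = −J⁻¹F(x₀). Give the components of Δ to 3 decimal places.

(-0.295, -1.496)

At (-3/2, 3/2): F = (1.625, 7.500).
Jacobian J = [[6·u·v, 3·u^2 - 3], [-4·v + 1, -4·u]].
At the point, J = [[-13.500, 3.750], [-5.000, 6.000]] (det J = -62.250).
Solving J·Δ = −F gives Δ = (-0.295, -1.496).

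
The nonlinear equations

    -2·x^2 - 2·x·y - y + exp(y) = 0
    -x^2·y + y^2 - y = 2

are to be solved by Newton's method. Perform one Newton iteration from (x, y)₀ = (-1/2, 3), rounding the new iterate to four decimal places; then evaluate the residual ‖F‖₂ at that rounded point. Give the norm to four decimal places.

6.6148

At (-1/2, 3): F = (19.585537, 3.2500).
Jacobian J = [[-4·x - 2·y, -2·x + exp(y) - 1], [-2·x·y, -x^2 + 2·y - 1]].
At the point, J = [[-4.0000, 20.085537], [3.0000, 4.7500]] (det J = -79.256611).
Solving J·Δ = −F gives Δ = (0.3502, -0.9054).
Then the next iterate is (x, y)₁ = (-0.1498, 2.0946).
Re-evaluating at (-0.1498, 2.0946): F = (6.610254, 0.245746), so ‖F‖₂ = 6.6148.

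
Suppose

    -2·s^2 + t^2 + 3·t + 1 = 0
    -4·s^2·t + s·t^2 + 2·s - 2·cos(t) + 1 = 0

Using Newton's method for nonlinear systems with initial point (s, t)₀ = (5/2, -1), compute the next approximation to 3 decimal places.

(1.155, -0.953)

At (5/2, -1): F = (-13.500, 32.41940).
Jacobian J = [[-4·s, 2·t + 3], [-8·s·t + t^2 + 2, -4·s^2 + 2·s·t + 2·sin(t)]].
At the point, J = [[-10.000, 1.000], [23.000, -31.68294]] (det J = 293.82942).
Solving J·Δ = −F gives Δ = (-1.345, 0.047).
Then the next iterate is (s, t)₁ = (1.155, -0.953).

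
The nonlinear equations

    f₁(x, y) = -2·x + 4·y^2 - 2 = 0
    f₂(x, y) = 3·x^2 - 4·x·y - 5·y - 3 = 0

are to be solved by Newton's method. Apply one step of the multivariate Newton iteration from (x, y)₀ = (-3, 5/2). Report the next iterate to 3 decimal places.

(-1.852, 1.165)

At (-3, 5/2): F = (29.000, 41.500).
Jacobian J = [[-2, 8·y], [6·x - 4·y, -4·x - 5]].
At the point, J = [[-2.000, 20.000], [-28.000, 7.000]] (det J = 546.000).
Solving J·Δ = −F gives Δ = (1.148, -1.335).
Then the next iterate is (x, y)₁ = (-1.852, 1.165).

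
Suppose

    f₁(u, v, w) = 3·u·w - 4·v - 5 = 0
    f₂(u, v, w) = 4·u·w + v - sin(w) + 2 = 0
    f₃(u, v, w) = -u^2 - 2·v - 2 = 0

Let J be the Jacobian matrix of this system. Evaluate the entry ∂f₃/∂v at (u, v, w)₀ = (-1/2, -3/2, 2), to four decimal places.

∂f₃/∂v = -2.
At (-1/2, -3/2, 2) this is -2.0000.

-2.0000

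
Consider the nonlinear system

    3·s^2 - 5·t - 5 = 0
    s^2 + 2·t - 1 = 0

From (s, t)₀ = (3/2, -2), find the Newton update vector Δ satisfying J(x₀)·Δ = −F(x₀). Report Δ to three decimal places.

At (3/2, -2): F = (11.750, -2.750).
Jacobian J = [[6·s, -5], [2·s, 2]].
At the point, J = [[9.000, -5.000], [3.000, 2.000]] (det J = 33.000).
Solving J·Δ = −F gives Δ = (-0.295, 1.818).

(-0.295, 1.818)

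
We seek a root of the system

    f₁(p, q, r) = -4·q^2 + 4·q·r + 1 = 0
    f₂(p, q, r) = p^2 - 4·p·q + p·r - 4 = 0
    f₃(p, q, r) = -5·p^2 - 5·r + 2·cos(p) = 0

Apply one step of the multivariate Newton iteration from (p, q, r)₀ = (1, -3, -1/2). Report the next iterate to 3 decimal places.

At (1, -3, -1/2): F = (-29.000, 8.500, -1.41940).
Jacobian J = [[0, -8·q + 4·r, 4·q], [2·p - 4·q + r, -4·p, p], [-10·p - 2·sin(p), 0, -5]].
At the point, J = [[0.000, 22.000, -12.000], [13.500, -4.000, 1.000], [-11.68294, 0.000, -5.000]] (det J = 1788.75649).
Solving J·Δ = −F gives Δ = (-0.219, 1.443, 0.228).
Then the next iterate is (p, q, r)₁ = (0.781, -1.557, -0.272).

(0.781, -1.557, -0.272)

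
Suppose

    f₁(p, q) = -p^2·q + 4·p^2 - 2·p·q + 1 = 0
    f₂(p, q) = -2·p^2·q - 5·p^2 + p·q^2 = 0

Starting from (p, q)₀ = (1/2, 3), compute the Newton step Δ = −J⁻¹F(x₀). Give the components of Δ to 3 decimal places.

(-0.146, -0.817)

At (1/2, 3): F = (-1.750, 1.750).
Jacobian J = [[-2·p·q + 8·p - 2·q, -p^2 - 2·p], [-4·p·q - 10·p + q^2, -2·p^2 + 2·p·q]].
At the point, J = [[-5.000, -1.250], [-2.000, 2.500]] (det J = -15.000).
Solving J·Δ = −F gives Δ = (-0.146, -0.817).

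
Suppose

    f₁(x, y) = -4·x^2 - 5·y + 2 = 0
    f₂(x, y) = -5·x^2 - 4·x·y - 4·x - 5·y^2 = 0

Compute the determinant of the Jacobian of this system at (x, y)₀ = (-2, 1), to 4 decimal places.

J = [[-8·x, -5], [-10·x - 4·y - 4, -4·x - 10·y]].
At the point, J = [[16.0000, -5.0000], [12.0000, -2.0000]].
det J = 28.0000.

28.0000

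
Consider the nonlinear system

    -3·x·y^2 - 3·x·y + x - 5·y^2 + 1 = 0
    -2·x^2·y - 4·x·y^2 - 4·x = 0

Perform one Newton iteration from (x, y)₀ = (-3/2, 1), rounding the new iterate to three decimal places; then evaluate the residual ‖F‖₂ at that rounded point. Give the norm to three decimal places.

6.021

At (-3/2, 1): F = (3.500, 7.500).
Jacobian J = [[-3·y^2 - 3·y + 1, -6·x·y - 3·x - 10·y], [-4·x·y - 4·y^2 - 4, -2·x^2 - 8·x·y]].
At the point, J = [[-5.000, 3.500], [-2.000, 7.500]] (det J = -30.500).
Solving J·Δ = −F gives Δ = (0.000, -1.000).
Then the next iterate is (x, y)₁ = (-1.500, 0.000).
Re-evaluating at (-1.500, 0.000): F = (-0.500, 6.000), so ‖F‖₂ = 6.021.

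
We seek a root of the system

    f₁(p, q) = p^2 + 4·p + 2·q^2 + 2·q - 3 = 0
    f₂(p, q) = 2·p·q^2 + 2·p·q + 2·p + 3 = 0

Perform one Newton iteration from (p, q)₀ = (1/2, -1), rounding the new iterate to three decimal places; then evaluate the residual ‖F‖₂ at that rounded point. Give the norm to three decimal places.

At (1/2, -1): F = (-0.750, 4.000).
Jacobian J = [[2·p + 4, 4·q + 2], [2·q^2 + 2·q + 2, 4·p·q + 2·p]].
At the point, J = [[5.000, -2.000], [2.000, -1.000]] (det J = -1.000).
Solving J·Δ = −F gives Δ = (8.750, 21.500).
Then the next iterate is (p, q)₁ = (9.250, 20.500).
Re-evaluating at (9.250, 20.500): F = (1001.06250, 8175.375), so ‖F‖₂ = 8236.436.

8236.436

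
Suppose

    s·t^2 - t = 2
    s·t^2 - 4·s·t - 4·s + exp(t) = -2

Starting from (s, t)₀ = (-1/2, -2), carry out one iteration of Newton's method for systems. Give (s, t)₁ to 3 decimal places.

At (-1/2, -2): F = (-2.000, -1.86466).
Jacobian J = [[t^2, 2·s·t - 1], [t^2 - 4·t - 4, 2·s·t - 4·s + exp(t)]].
At the point, J = [[4.000, 1.000], [8.000, 4.13534]] (det J = 8.54134).
Solving J·Δ = −F gives Δ = (0.750, -1.000).
Then the next iterate is (s, t)₁ = (0.250, -3.000).

(0.250, -3.000)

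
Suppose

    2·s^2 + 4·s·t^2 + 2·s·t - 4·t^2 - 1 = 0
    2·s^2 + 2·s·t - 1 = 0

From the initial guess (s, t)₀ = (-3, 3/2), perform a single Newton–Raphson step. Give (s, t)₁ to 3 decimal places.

(-1.765, 0.981)

At (-3, 3/2): F = (-28.000, 8.000).
Jacobian J = [[4·s + 4·t^2 + 2·t, 8·s·t + 2·s - 8·t], [4·s + 2·t, 2·s]].
At the point, J = [[0.000, -54.000], [-9.000, -6.000]] (det J = -486.000).
Solving J·Δ = −F gives Δ = (1.235, -0.519).
Then the next iterate is (s, t)₁ = (-1.765, 0.981).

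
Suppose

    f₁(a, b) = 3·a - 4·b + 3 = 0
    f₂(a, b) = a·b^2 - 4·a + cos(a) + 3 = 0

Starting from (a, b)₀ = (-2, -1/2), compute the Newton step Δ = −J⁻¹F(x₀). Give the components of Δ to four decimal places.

At (-2, -1/2): F = (-1.0000, 10.083853).
Jacobian J = [[3, -4], [b^2 - sin(a) - 4, 2·a·b]].
At the point, J = [[3.0000, -4.0000], [-2.840703, 2.0000]] (det J = -5.362810).
Solving J·Δ = −F gives Δ = (7.1484, 5.1113).

(7.1484, 5.1113)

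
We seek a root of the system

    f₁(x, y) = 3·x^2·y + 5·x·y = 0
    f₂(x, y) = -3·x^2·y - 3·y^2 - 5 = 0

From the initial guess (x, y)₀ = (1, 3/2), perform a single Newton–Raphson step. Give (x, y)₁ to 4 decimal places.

(0.8889, 0.2292)

At (1, 3/2): F = (12.0000, -16.2500).
Jacobian J = [[6·x·y + 5·y, 3·x^2 + 5·x], [-6·x·y, -3·x^2 - 6·y]].
At the point, J = [[16.5000, 8.0000], [-9.0000, -12.0000]] (det J = -126.0000).
Solving J·Δ = −F gives Δ = (-0.1111, -1.2708).
Then the next iterate is (x, y)₁ = (0.8889, 0.2292).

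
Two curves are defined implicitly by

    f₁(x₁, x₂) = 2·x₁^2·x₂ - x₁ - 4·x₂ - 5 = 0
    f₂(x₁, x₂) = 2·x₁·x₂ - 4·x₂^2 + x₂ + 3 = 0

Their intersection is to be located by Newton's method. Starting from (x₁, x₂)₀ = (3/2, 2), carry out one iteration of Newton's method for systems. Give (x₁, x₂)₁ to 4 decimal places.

(2.0112, 1.7537)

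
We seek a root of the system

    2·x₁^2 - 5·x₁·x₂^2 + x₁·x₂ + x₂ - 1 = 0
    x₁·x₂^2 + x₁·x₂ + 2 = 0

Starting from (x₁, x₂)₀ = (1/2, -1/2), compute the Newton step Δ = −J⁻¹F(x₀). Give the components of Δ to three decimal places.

At (1/2, -1/2): F = (-1.875, 1.875).
Jacobian J = [[4·x₁ - 5·x₂^2 + x₂, -10·x₁·x₂ + x₁ + 1], [x₂^2 + x₂, 2·x₁·x₂ + x₁]].
At the point, J = [[0.250, 4.000], [-0.250, 0.000]] (det J = 1.000).
Solving J·Δ = −F gives Δ = (7.500, 0.000).

(7.500, 0.000)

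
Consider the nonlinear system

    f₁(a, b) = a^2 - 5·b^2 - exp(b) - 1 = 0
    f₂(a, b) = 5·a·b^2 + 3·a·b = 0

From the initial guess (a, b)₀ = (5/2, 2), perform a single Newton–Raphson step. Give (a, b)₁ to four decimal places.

(1.9925, 1.0990)

At (5/2, 2): F = (-22.139056, 65.0000).
Jacobian J = [[2·a, -10·b - exp(b)], [5·b^2 + 3·b, 10·a·b + 3·a]].
At the point, J = [[5.0000, -27.389056], [26.0000, 57.5000]] (det J = 999.615459).
Solving J·Δ = −F gives Δ = (-0.5075, -0.9010).
Then the next iterate is (a, b)₁ = (1.9925, 1.0990).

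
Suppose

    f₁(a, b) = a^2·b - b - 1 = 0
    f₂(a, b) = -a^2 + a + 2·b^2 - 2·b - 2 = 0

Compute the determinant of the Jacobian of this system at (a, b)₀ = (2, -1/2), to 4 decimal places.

17.0000

J = [[2·a·b, a^2 - 1], [-2·a + 1, 4·b - 2]].
At the point, J = [[-2.0000, 3.0000], [-3.0000, -4.0000]].
det J = 17.0000.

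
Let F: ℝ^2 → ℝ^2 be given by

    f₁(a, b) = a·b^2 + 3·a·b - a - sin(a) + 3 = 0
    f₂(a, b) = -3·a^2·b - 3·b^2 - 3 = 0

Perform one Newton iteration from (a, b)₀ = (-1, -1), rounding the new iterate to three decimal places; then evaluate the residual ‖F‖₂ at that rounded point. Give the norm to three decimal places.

16.727

At (-1, -1): F = (6.84147, -3.000).
Jacobian J = [[b^2 + 3·b - cos(a) - 1, 2·a·b + 3·a], [-6·a·b, -3·a^2 - 6·b]].
At the point, J = [[-3.54030, -1.000], [-6.000, 3.000]] (det J = -16.62091).
Solving J·Δ = −F gives Δ = (1.054, 3.109).
Then the next iterate is (a, b)₁ = (0.054, 2.109).
Re-evaluating at (0.054, 2.109): F = (3.47387, -16.36209), so ‖F‖₂ = 16.727.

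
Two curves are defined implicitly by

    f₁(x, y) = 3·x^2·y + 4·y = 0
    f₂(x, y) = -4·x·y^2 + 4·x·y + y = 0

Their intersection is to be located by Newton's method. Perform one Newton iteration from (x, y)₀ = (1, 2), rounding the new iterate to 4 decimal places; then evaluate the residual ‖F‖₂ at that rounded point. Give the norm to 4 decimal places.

15.3641

At (1, 2): F = (14.0000, -6.0000).
Jacobian J = [[6·x·y, 3·x^2 + 4], [-4·y^2 + 4·y, -8·x·y + 4·x + 1]].
At the point, J = [[12.0000, 7.0000], [-8.0000, -11.0000]] (det J = -76.0000).
Solving J·Δ = −F gives Δ = (-1.4737, 0.5263).
Then the next iterate is (x, y)₁ = (-0.4737, 2.5263).
Re-evaluating at (-0.4737, 2.5263): F = (11.805842, 9.832444), so ‖F‖₂ = 15.3641.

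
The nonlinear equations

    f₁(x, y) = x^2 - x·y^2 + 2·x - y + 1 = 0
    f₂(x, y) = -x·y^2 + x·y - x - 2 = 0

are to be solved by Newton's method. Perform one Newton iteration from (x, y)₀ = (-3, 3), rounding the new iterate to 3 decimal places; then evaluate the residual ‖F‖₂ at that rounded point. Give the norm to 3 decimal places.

9.086

At (-3, 3): F = (28.000, 19.000).
Jacobian J = [[2·x - y^2 + 2, -2·x·y - 1], [-y^2 + y - 1, -2·x·y + x]].
At the point, J = [[-13.000, 17.000], [-7.000, 15.000]] (det J = -76.000).
Solving J·Δ = −F gives Δ = (1.276, -0.671).
Then the next iterate is (x, y)₁ = (-1.724, 2.329).
Re-evaluating at (-1.724, 2.329): F = (7.54657, 5.06020), so ‖F‖₂ = 9.086.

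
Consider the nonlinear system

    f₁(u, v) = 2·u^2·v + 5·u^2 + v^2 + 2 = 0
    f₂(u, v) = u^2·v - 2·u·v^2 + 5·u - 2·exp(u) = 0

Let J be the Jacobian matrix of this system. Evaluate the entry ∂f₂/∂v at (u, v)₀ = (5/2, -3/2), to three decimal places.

∂f₂/∂v = u^2 - 4·u·v.
At (5/2, -3/2) this is 21.250.

21.250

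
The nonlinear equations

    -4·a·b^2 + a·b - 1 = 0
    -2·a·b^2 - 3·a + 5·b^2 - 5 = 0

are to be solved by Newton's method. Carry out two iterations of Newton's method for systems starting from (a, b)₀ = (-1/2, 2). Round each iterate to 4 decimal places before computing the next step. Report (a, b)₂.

(-0.6455, 0.7676)

At (-1/2, 2): F = (6.0000, 20.5000).
Jacobian J = [[-4·b^2 + b, -8·a·b + a], [-2·b^2 - 3, -4·a·b + 10·b]].
At the point, J = [[-14.0000, 7.5000], [-11.0000, 24.0000]] (det J = -253.5000).
Solving J·Δ = −F gives Δ = (-0.0385, -0.8718).
Then the next iterate is (a, b)₁ = (-0.5385, 1.1282).
Round to (-0.5385, 1.1282) and repeat: F = (1.134151, 4.350520), J = [[-3.963141, 4.321786], [-5.545670, 13.712143]].
Δ = (-0.1070, -0.3606), so (a, b)₂ = (-0.6455, 0.7676).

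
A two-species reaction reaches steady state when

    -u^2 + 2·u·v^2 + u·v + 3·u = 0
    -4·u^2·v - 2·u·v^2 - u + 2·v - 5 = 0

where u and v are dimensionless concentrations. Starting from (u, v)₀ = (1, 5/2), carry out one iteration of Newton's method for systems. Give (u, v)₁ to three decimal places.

(0.691, 1.404)

At (1, 5/2): F = (17.000, -23.500).
Jacobian J = [[-2·u + 2·v^2 + v + 3, 4·u·v + u], [-8·u·v - 2·v^2 - 1, -4·u^2 - 4·u·v + 2]].
At the point, J = [[16.000, 11.000], [-33.500, -12.000]] (det J = 176.500).
Solving J·Δ = −F gives Δ = (-0.309, -1.096).
Then the next iterate is (u, v)₁ = (0.691, 1.404).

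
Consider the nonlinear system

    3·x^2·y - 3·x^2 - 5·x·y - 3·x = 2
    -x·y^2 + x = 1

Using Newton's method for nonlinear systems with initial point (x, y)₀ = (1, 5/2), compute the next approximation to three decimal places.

At (1, 5/2): F = (-13.000, -6.250).
Jacobian J = [[6·x·y - 6·x - 5·y - 3, 3·x^2 - 5·x], [-y^2 + 1, -2·x·y]].
At the point, J = [[-6.500, -2.000], [-5.250, -5.000]] (det J = 22.000).
Solving J·Δ = −F gives Δ = (-2.386, 1.256).
Then the next iterate is (x, y)₁ = (-1.386, 3.756).

(-1.386, 3.756)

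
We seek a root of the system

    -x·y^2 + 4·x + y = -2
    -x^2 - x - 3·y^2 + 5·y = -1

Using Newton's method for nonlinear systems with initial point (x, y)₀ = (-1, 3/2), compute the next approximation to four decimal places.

(-2.2727, 1.6193)

At (-1, 3/2): F = (1.7500, 1.7500).
Jacobian J = [[-y^2 + 4, -2·x·y + 1], [-2·x - 1, -6·y + 5]].
At the point, J = [[1.7500, 4.0000], [1.0000, -4.0000]] (det J = -11.0000).
Solving J·Δ = −F gives Δ = (-1.2727, 0.1193).
Then the next iterate is (x, y)₁ = (-2.2727, 1.6193).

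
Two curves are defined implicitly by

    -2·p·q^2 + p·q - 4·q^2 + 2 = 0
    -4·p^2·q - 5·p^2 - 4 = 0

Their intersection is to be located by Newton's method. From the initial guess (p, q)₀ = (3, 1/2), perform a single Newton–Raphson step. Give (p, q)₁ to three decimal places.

(1.282, 0.643)

At (3, 1/2): F = (1.000, -67.000).
Jacobian J = [[-2·q^2 + q, -4·p·q + p - 8·q], [-8·p·q - 10·p, -4·p^2]].
At the point, J = [[0.000, -7.000], [-42.000, -36.000]] (det J = -294.000).
Solving J·Δ = −F gives Δ = (-1.718, 0.143).
Then the next iterate is (p, q)₁ = (1.282, 0.643).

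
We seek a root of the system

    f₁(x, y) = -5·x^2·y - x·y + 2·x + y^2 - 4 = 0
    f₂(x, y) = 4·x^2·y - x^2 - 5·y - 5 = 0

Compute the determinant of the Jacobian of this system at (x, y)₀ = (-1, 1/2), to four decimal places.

-12.5000

J = [[-10·x·y - y + 2, -5·x^2 - x + 2·y], [8·x·y - 2·x, 4·x^2 - 5]].
At the point, J = [[6.5000, -3.0000], [-2.0000, -1.0000]].
det J = -12.5000.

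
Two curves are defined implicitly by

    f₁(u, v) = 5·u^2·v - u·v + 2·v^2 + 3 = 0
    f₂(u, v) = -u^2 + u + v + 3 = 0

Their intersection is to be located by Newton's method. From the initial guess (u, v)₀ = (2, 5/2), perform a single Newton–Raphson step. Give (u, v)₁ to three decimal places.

At (2, 5/2): F = (60.500, 3.500).
Jacobian J = [[10·u·v - v, 5·u^2 - u + 4·v], [-2·u + 1, 1]].
At the point, J = [[47.500, 28.000], [-3.000, 1.000]] (det J = 131.500).
Solving J·Δ = −F gives Δ = (0.285, -2.644).
Then the next iterate is (u, v)₁ = (2.285, -0.144).

(2.285, -0.144)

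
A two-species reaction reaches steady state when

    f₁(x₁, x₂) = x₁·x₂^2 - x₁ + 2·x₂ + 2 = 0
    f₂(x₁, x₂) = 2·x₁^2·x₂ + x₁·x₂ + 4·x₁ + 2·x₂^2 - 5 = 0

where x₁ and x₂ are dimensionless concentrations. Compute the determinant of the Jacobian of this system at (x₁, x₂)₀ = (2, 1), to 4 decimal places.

-78.0000

J = [[x₂^2 - 1, 2·x₁·x₂ + 2], [4·x₁·x₂ + x₂ + 4, 2·x₁^2 + x₁ + 4·x₂]].
At the point, J = [[0.0000, 6.0000], [13.0000, 14.0000]].
det J = -78.0000.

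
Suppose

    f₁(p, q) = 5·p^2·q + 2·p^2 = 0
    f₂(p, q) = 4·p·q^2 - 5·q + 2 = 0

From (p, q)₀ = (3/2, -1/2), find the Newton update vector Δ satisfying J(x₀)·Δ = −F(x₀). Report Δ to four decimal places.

(10.5000, 1.5000)

At (3/2, -1/2): F = (-1.1250, 6.0000).
Jacobian J = [[10·p·q + 4·p, 5·p^2], [4·q^2, 8·p·q - 5]].
At the point, J = [[-1.5000, 11.2500], [1.0000, -11.0000]] (det J = 5.2500).
Solving J·Δ = −F gives Δ = (10.5000, 1.5000).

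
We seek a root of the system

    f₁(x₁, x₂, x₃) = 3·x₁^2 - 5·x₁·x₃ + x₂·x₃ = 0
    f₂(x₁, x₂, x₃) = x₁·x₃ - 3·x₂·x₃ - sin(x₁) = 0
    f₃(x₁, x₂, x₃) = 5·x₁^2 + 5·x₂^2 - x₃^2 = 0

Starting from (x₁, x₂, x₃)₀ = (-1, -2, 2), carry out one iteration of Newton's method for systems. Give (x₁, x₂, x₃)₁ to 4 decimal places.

At (-1, -2, 2): F = (9.0000, 10.841471, 21.0000).
Jacobian J = [[6·x₁ - 5·x₃, x₃, -5·x₁ + x₂], [x₃ - cos(x₁), -3·x₃, x₁ - 3·x₂], [10·x₁, 10·x₂, -2·x₃]].
At the point, J = [[-16.0000, 2.0000, 3.0000], [1.459698, -6.0000, 5.0000], [-10.0000, -20.0000, -4.0000]] (det J = -2339.904280).
Solving J·Δ = −F gives Δ = (0.4873, 1.0230, -1.0830).
Then the next iterate is (x₁, x₂, x₃)₁ = (-0.5127, -0.9770, 0.9170).

(-0.5127, -0.9770, 0.9170)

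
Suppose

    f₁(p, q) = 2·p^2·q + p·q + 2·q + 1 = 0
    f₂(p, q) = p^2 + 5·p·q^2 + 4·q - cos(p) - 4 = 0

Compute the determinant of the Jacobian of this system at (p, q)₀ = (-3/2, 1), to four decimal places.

J = [[4·p·q + q, 2·p^2 + p + 2], [2·p + 5·q^2 + sin(p), 10·p·q + 4]].
At the point, J = [[-5.0000, 5.0000], [1.002505, -11.0000]].
det J = 49.9875.

49.9875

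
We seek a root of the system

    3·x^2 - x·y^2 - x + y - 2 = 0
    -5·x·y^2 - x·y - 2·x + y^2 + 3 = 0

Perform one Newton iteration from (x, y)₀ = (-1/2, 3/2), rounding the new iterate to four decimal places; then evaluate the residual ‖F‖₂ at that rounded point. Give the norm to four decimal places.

4.7379

At (-1/2, 3/2): F = (1.8750, 12.6250).
Jacobian J = [[6·x - y^2 - 1, -2·x·y + 1], [-5·y^2 - y - 2, -10·x·y - x + 2·y]].
At the point, J = [[-6.2500, 2.5000], [-14.7500, 11.0000]] (det J = -31.8750).
Solving J·Δ = −F gives Δ = (-0.3431, -1.6078).
Then the next iterate is (x, y)₁ = (-0.8431, -0.1078).
Re-evaluating at (-0.8431, -0.1078): F = (0.877550, 4.655922), so ‖F‖₂ = 4.7379.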